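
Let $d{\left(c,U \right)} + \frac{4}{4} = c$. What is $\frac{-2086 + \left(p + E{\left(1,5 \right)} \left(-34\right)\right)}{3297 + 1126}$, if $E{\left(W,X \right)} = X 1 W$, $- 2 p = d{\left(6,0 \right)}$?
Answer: $- \frac{4517}{8846} \approx -0.51063$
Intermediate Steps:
$d{\left(c,U \right)} = -1 + c$
$p = - \frac{5}{2}$ ($p = - \frac{-1 + 6}{2} = \left(- \frac{1}{2}\right) 5 = - \frac{5}{2} \approx -2.5$)
$E{\left(W,X \right)} = W X$ ($E{\left(W,X \right)} = X W = W X$)
$\frac{-2086 + \left(p + E{\left(1,5 \right)} \left(-34\right)\right)}{3297 + 1126} = \frac{-2086 + \left(- \frac{5}{2} + 1 \cdot 5 \left(-34\right)\right)}{3297 + 1126} = \frac{-2086 + \left(- \frac{5}{2} + 5 \left(-34\right)\right)}{4423} = \left(-2086 - \frac{345}{2}\right) \frac{1}{4423} = \left(- \frac{4517}{2}\right) \frac{1}{4423} = - \frac{4517}{8846}$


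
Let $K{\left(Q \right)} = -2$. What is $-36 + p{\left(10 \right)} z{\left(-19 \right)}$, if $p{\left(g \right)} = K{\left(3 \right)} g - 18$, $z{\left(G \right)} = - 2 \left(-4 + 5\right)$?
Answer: $40$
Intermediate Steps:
$z{\left(G \right)} = -2$ ($z{\left(G \right)} = \left(-2\right) 1 = -2$)
$p{\left(g \right)} = -18 - 2 g$ ($p{\left(g \right)} = - 2 g - 18 = -18 - 2 g$)
$-36 + p{\left(10 \right)} z{\left(-19 \right)} = -36 + \left(-18 - 20\right) \left(-2\right) = -36 - -76 = -36 + 76 = 40$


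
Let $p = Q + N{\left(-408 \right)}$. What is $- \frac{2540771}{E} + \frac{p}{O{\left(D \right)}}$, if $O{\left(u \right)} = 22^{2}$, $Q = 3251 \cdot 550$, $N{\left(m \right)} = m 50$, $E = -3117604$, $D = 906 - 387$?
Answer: $\frac{1378015610941}{377230084} \approx 3653.0$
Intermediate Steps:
$D = 519$
$N{\left(m \right)} = 50 m$
$Q = 1788050$
$O{\left(u \right)} = 484$
$p = 1767650$ ($p = 1788050 + 50 \left(-408\right) = 1788050 - 20400 = 1767650$)
$- \frac{2540771}{E} + \frac{p}{O{\left(D \right)}} = - \frac{2540771}{-3117604} + \frac{1767650}{484} = \left(-2540771\right) \left(- \frac{1}{3117604}\right) + 1767650 \cdot \frac{1}{484} = \frac{2540771}{3117604} + \frac{883825}{242} = \frac{1378015610941}{377230084}$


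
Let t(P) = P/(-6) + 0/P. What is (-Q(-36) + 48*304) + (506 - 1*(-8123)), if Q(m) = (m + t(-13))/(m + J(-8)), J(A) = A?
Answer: 6130141/264 ≈ 23220.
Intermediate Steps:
t(P) = -P/6 (t(P) = P*(-⅙) + 0 = -P/6 + 0 = -P/6)
Q(m) = (13/6 + m)/(-8 + m) (Q(m) = (m - ⅙*(-13))/(m - 8) = (m + 13/6)/(-8 + m) = (13/6 + m)/(-8 + m))
(-Q(-36) + 48*304) + (506 - 1*(-8123)) = (-(13/6 - 36)/(-8 - 36) + 48*304) + (506 - 1*(-8123)) = (-(-203)/((-44)*6) + 14592) + (506 + 8123) = (-(-1)*(-203)/(44*6) + 14592) + 8629 = (-1*203/264 + 14592) + 8629 = (-203/264 + 14592) + 8629 = 3852085/264 + 8629 = 6130141/264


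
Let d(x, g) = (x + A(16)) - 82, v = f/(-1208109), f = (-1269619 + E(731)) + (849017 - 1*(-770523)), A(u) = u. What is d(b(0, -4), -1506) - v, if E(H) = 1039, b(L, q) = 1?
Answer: -78176125/1208109 ≈ -64.709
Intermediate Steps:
f = 350960 (f = (-1269619 + 1039) + (849017 - 1*(-770523)) = -1268580 + (849017 + 770523) = -1268580 + 1619540 = 350960)
v = -350960/1208109 (v = 350960/(-1208109) = 350960*(-1/1208109) = -350960/1208109 ≈ -0.29050)
d(x, g) = -66 + x (d(x, g) = (x + 16) - 82 = (16 + x) - 82 = -66 + x)
d(b(0, -4), -1506) - v = (-66 + 1) - 1*(-350960/1208109) = -65 + 350960/1208109 = -78176125/1208109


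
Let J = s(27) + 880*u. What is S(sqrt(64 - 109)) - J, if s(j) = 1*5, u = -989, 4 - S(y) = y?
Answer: 870319 - 3*I*sqrt(5) ≈ 8.7032e+5 - 6.7082*I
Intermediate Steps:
S(y) = 4 - y
s(j) = 5
J = -870315 (J = 5 + 880*(-989) = 5 - 870320 = -870315)
S(sqrt(64 - 109)) - J = (4 - sqrt(64 - 109)) - 1*(-870315) = (4 - sqrt(-45)) + 870315 = (4 - 3*I*sqrt(5)) + 870315 = 870319 - 3*I*sqrt(5)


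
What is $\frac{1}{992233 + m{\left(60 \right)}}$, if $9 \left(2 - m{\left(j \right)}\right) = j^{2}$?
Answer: $\frac{1}{991835} \approx 1.0082 \cdot 10^{-6}$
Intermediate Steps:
$m{\left(j \right)} = 2 - \frac{j^{2}}{9}$
$\frac{1}{992233 + m{\left(60 \right)}} = \frac{1}{992233 + \left(2 - \frac{60^{2}}{9}\right)} = \frac{1}{992233 + \left(2 - 400\right)} = \frac{1}{992233 - 398} = \frac{1}{991835}$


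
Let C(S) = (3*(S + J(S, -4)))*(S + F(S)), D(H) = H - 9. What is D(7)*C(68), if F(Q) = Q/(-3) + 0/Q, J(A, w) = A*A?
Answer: -1276224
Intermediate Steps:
D(H) = -9 + H
J(A, w) = A²
F(Q) = -Q/3 (F(Q) = Q*(-⅓) + 0 = -Q/3 + 0 = -Q/3)
C(S) = 2*S*(3*S + 3*S²)/3 (C(S) = (3*(S + S²))*(S - S/3) = (3*S + 3*S²)*(2*S/3) = 2*S*(3*S + 3*S²)/3)
D(7)*C(68) = (-9 + 7)*(2*68²*(1 + 68)) = -4*4624*69 = -2*638112 = -1276224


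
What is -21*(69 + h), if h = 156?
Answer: -4725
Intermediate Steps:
-21*(69 + h) = -21*(69 + 156) = -21*225 = -4725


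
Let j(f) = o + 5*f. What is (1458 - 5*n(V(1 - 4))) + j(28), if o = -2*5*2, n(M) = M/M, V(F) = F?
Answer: 1573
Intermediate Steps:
n(M) = 1
o = -20 (o = -10*2 = -20)
j(f) = -20 + 5*f
(1458 - 5*n(V(1 - 4))) + j(28) = (1458 - 5*1) + (-20 + 5*28) = (1458 - 5) + (-20 + 140) = 1453 + 120 = 1573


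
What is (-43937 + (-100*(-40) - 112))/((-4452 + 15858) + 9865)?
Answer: -40049/21271 ≈ -1.8828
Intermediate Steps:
(-43937 + (-100*(-40) - 112))/((-4452 + 15858) + 9865) = (-43937 + (4000 - 112))/(11406 + 9865) = (-43937 + 3888)/21271 = -40049*1/21271 = -40049/21271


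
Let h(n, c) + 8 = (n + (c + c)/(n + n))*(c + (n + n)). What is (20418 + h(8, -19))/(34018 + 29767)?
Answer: 32629/102056 ≈ 0.31972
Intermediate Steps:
h(n, c) = -8 + (c + 2*n)*(n + c/n) (h(n, c) = -8 + (n + (c + c)/(n + n))*(c + (n + n)) = -8 + (n + (2*c)/((2*n)))*(c + 2*n) = -8 + (n + (2*c)*(1/(2*n)))*(c + 2*n) = -8 + (n + c/n)*(c + 2*n) = -8 + (c + 2*n)*(n + c/n))
(20418 + h(8, -19))/(34018 + 29767) = (20418 + (-8 + 2*(-19) + 2*8**2 - 19*8 + (-19)**2/8))/(34018 + 29767) = (20418 + (-8 - 38 + 2*64 - 152 + 361*(1/8)))/63785 = (20418 + (-8 - 38 + 128 - 152 + 361/8))*(1/63785) = (20418 - 199/8)*(1/63785) = (163145/8)*(1/63785) = 32629/102056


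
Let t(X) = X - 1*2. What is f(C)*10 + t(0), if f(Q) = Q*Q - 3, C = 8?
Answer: 608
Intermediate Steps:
t(X) = -2 + X (t(X) = X - 2 = -2 + X)
f(Q) = -3 + Q² (f(Q) = Q² - 3 = -3 + Q²)
f(C)*10 + t(0) = (-3 + 8²)*10 + (-2 + 0) = (-3 + 64)*10 - 2 = 61*10 - 2 = 610 - 2 = 608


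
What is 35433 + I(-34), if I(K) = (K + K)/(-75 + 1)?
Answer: 1311055/37 ≈ 35434.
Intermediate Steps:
I(K) = -K/37 (I(K) = (2*K)/(-74) = (2*K)*(-1/74) = -K/37)
35433 + I(-34) = 35433 - 1/37*(-34) = 35433 + 34/37 = 1311055/37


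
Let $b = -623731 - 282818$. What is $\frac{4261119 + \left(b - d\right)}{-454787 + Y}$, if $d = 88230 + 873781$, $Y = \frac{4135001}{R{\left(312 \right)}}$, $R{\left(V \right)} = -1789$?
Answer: $- \frac{4280288051}{817748944} \approx -5.2342$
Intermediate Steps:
$b = -906549$
$Y = - \frac{4135001}{1789}$ ($Y = \frac{4135001}{-1789} = 4135001 \left(- \frac{1}{1789}\right) = - \frac{4135001}{1789} \approx -2311.3$)
$d = 962011$
$\frac{4261119 + \left(b - d\right)}{-454787 + Y} = \frac{4261119 - 1868560}{-454787 - \frac{4135001}{1789}} = \frac{4261119 - 1868560}{- \frac{817748944}{1789}} = \left(4261119 - 1868560\right) \left(- \frac{1789}{817748944}\right) = 2392559 \left(- \frac{1789}{817748944}\right) = - \frac{4280288051}{817748944}$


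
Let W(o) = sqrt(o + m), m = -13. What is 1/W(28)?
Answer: sqrt(15)/15 ≈ 0.25820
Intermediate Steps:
W(o) = sqrt(-13 + o) (W(o) = sqrt(o - 13) = sqrt(-13 + o))
1/W(28) = 1/(sqrt(-13 + 28)) = 1/(sqrt(15)) = sqrt(15)/15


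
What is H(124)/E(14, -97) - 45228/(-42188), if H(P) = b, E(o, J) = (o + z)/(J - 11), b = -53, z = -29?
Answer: -20067141/52735 ≈ -380.53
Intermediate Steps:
E(o, J) = (-29 + o)/(-11 + J) (E(o, J) = (o - 29)/(J - 11) = (-29 + o)/(-11 + J))
H(P) = -53
H(124)/E(14, -97) - 45228/(-42188) = -53*(-11 - 97)/(-29 + 14) - 45228/(-42188) = -53/(-15/(-108)) - 45228*(-1/42188) = -53/((-1/108*(-15))) + 11307/10547 = -53/5/36 + 11307/10547 = -53*36/5 + 11307/10547 = -1908/5 + 11307/10547 = -20067141/52735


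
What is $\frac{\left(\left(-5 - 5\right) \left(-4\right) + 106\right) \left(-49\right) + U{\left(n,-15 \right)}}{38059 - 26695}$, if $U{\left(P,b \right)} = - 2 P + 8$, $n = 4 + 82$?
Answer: $- \frac{3659}{5682} \approx -0.64396$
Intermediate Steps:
$n = 86$
$U{\left(P,b \right)} = 8 - 2 P$
$\frac{\left(\left(-5 - 5\right) \left(-4\right) + 106\right) \left(-49\right) + U{\left(n,-15 \right)}}{38059 - 26695} = \frac{\left(\left(-5 - 5\right) \left(-4\right) + 106\right) \left(-49\right) + \left(8 - 172\right)}{38059 - 26695} = \frac{\left(\left(-10\right) \left(-4\right) + 106\right) \left(-49\right) + \left(8 - 172\right)}{11364} = \left(\left(40 + 106\right) \left(-49\right) - 164\right) \frac{1}{11364} = \left(146 \left(-49\right) - 164\right) \frac{1}{11364} = \left(-7154 - 164\right) \frac{1}{11364} = \left(-7318\right) \frac{1}{11364} = - \frac{3659}{5682}$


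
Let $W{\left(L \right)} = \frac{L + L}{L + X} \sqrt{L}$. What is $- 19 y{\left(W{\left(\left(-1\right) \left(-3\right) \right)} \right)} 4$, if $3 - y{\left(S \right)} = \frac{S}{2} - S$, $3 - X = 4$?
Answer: $-228 - 114 \sqrt{3} \approx -425.45$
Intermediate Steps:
$X = -1$ ($X = 3 - 4 = -1$)
$W{\left(L \right)} = \frac{2 L^{\frac{3}{2}}}{-1 + L}$ ($W{\left(L \right)} = \frac{L + L}{L - 1} \sqrt{L} = \frac{2 L}{-1 + L} \sqrt{L} = \frac{2 L^{\frac{3}{2}}}{-1 + L}$)
$y{\left(S \right)} = 3 + \frac{S}{2}$ ($y{\left(S \right)} = 3 - \left(\frac{S}{2} - S\right) = 3 - - \frac{S}{2} = 3 + \frac{S}{2}$)
$- 19 y{\left(W{\left(\left(-1\right) \left(-3\right) \right)} \right)} 4 = - 19 \left(3 + \frac{2 \left(\left(-1\right) \left(-3\right)\right)^{\frac{3}{2}} \frac{1}{-1 - -3}}{2}\right) 4 = - 19 \left(3 + \frac{2 \cdot 3^{\frac{3}{2}} \frac{1}{-1 + 3}}{2}\right) 4 = - 19 \left(3 + \frac{2 \cdot 3 \sqrt{3} \cdot \frac{1}{2}}{2}\right) 4 = - 19 \left(3 + \frac{3 \sqrt{3}}{2}\right) 4 = \left(-57 - \frac{57 \sqrt{3}}{2}\right) 4 = -228 - 114 \sqrt{3}$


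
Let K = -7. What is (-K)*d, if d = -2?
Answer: -14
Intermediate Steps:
(-K)*d = -1*(-7)*(-2) = 7*(-2) = -14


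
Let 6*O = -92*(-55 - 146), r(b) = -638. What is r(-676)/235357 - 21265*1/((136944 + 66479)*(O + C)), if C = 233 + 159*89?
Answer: -2271810009889/836220153774126 ≈ -0.0027168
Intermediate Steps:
C = 14384 (C = 233 + 14151 = 14384)
O = 3082 (O = (-92*(-55 - 146))/6 = (-92*(-201))/6 = (⅙)*18492 = 3082)
r(-676)/235357 - 21265*1/((136944 + 66479)*(O + C)) = -638/235357 - 21265*1/((3082 + 14384)*(136944 + 66479)) = -638*1/235357 - 21265/(17466*203423) = -638/235357 - 21265/3552986118 = -2271810009889/836220153774126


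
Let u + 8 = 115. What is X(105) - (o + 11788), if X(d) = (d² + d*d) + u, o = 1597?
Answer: 8772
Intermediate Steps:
u = 107 (u = -8 + 115 = 107)
X(d) = 107 + 2*d² (X(d) = (d² + d*d) + 107 = (d² + d²) + 107 = 2*d² + 107 = 107 + 2*d²)
X(105) - (o + 11788) = (107 + 2*105²) - (1597 + 11788) = (107 + 2*11025) - 1*13385 = (107 + 22050) - 13385 = 22157 - 13385 = 8772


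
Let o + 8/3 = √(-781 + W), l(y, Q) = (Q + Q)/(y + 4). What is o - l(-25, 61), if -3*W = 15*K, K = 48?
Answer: 22/7 + I*√1021 ≈ 3.1429 + 31.953*I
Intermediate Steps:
W = -240 (W = -5*48 = -⅓*720 = -240)
l(y, Q) = 2*Q/(4 + y) (l(y, Q) = (2*Q)/(4 + y) = 2*Q/(4 + y))
o = -8/3 + I*√1021 (o = -8/3 + √(-781 - 240) = -8/3 + √(-1021) = -8/3 + I*√1021 ≈ -2.6667 + 31.953*I)
o - l(-25, 61) = (-8/3 + I*√1021) - 2*61/(4 - 25) = (-8/3 + I*√1021) - 2*61/(-21) = (-8/3 + I*√1021) - 2*61*(-1)/21 = (-8/3 + I*√1021) - 1*(-122/21) = (-8/3 + I*√1021) + 122/21 = 22/7 + I*√1021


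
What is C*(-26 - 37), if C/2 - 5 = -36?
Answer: 3906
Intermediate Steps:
C = -62 (C = 10 + 2*(-36) = 10 - 72 = -62)
C*(-26 - 37) = -62*(-26 - 37) = -62*(-63) = 3906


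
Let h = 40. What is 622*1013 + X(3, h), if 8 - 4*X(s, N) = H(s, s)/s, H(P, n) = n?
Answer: 2520351/4 ≈ 6.3009e+5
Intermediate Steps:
X(s, N) = 7/4 (X(s, N) = 2 - s/(4*s) = 2 - ¼*1 = 2 - ¼ = 7/4)
622*1013 + X(3, h) = 622*1013 + 7/4 = 630086 + 7/4 = 2520351/4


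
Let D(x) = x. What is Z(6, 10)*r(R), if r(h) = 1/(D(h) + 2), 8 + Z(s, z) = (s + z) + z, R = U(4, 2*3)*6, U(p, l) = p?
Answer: 9/13 ≈ 0.69231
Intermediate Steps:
R = 24 (R = 4*6 = 24)
Z(s, z) = -8 + s + 2*z (Z(s, z) = -8 + ((s + z) + z) = -8 + (s + 2*z) = -8 + s + 2*z)
r(h) = 1/(2 + h) (r(h) = 1/(h + 2) = 1/(2 + h))
Z(6, 10)*r(R) = (-8 + 6 + 2*10)/(2 + 24) = (-8 + 6 + 20)/26 = 18*(1/26) = 9/13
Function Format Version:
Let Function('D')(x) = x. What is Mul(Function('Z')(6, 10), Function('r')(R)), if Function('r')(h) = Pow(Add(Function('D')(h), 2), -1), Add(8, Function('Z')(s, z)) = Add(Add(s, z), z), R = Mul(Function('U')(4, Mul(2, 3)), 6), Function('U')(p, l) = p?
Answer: Rational(9, 13) ≈ 0.69231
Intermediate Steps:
R = 24 (R = Mul(4, 6) = 24)
Function('Z')(s, z) = Add(-8, s, Mul(2, z)) (Function('Z')(s, z) = Add(-8, Add(Add(s, z), z)) = Add(-8, Add(s, Mul(2, z))) = Add(-8, s, Mul(2, z)))
Function('r')(h) = Pow(Add(2, h), -1) (Function('r')(h) = Pow(Add(h, 2), -1) = Pow(Add(2, h), -1))
Mul(Function('Z')(6, 10), Function('r')(R)) = Mul(Add(-8, 6, Mul(2, 10)), Pow(Add(2, 24), -1)) = Mul(Add(-8, 6, 20), Pow(26, -1)) = Mul(18, Rational(1, 26)) = Rational(9, 13)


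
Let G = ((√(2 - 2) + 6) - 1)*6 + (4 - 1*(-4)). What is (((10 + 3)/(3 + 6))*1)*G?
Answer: 494/9 ≈ 54.889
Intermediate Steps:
G = 38 (G = ((√0 + 6) - 1)*6 + (4 + 4) = ((0 + 6) - 1)*6 + 8 = (6 - 1)*6 + 8 = 5*6 + 8 = 30 + 8 = 38)
(((10 + 3)/(3 + 6))*1)*G = (((10 + 3)/(3 + 6))*1)*38 = ((13/9)*1)*38 = (13/9)*38 = 494/9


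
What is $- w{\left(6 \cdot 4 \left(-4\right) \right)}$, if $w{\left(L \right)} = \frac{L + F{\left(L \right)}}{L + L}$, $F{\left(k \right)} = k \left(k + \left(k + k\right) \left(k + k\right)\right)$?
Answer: $- \frac{36769}{2} \approx -18385.0$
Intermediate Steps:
$F{\left(k \right)} = k \left(k + 4 k^{2}\right)$ ($F{\left(k \right)} = k \left(k + 2 k 2 k\right) = k \left(k + 4 k^{2}\right)$)
$w{\left(L \right)} = \frac{L + L^{2} \left(1 + 4 L\right)}{2 L}$ ($w{\left(L \right)} = \frac{L + L^{2} \left(1 + 4 L\right)}{L + L} = \frac{L + L^{2} \left(1 + 4 L\right)}{2 L}$)
$- w{\left(6 \cdot 4 \left(-4\right) \right)} = - (\frac{1}{2} + \frac{6 \cdot 4 \left(-4\right)}{2} + 2 \left(6 \cdot 4 \left(-4\right)\right)^{2}) = - (\frac{1}{2} + \frac{24 \left(-4\right)}{2} + 2 \left(24 \left(-4\right)\right)^{2}) = - (\frac{1}{2} + \frac{1}{2} \left(-96\right) + 2 \left(-96\right)^{2}) = - (\frac{1}{2} - 48 + 2 \cdot 9216) = - (\frac{1}{2} - 48 + 18432) = \left(-1\right) \frac{36769}{2} = - \frac{36769}{2}$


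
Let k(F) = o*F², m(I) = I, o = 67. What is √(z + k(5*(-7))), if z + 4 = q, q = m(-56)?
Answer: √82015 ≈ 286.38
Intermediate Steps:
q = -56
k(F) = 67*F²
z = -60 (z = -4 - 56 = -60)
√(z + k(5*(-7))) = √(-60 + 67*(5*(-7))²) = √(-60 + 67*(-35)²) = √(-60 + 67*1225) = √(-60 + 82075) = √82015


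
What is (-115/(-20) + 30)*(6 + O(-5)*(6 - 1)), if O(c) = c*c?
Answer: 18733/4 ≈ 4683.3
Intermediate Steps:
O(c) = c²
(-115/(-20) + 30)*(6 + O(-5)*(6 - 1)) = (-115/(-20) + 30)*(6 + (-5)²*(6 - 1)) = (-115*(-1/20) + 30)*(6 + 25*5) = (23/4 + 30)*(6 + 125) = (143/4)*131 = 18733/4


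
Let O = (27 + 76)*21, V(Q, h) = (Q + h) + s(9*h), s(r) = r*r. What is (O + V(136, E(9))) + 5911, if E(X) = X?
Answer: 14780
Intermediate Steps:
s(r) = r²
V(Q, h) = Q + h + 81*h² (V(Q, h) = (Q + h) + (9*h)² = (Q + h) + 81*h² = Q + h + 81*h²)
O = 2163 (O = 103*21 = 2163)
(O + V(136, E(9))) + 5911 = (2163 + (136 + 9 + 81*9²)) + 5911 = (2163 + (136 + 9 + 81*81)) + 5911 = (2163 + (136 + 9 + 6561)) + 5911 = (2163 + 6706) + 5911 = 8869 + 5911 = 14780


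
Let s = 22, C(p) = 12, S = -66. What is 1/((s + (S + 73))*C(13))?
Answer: 1/348 ≈ 0.0028736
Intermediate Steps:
1/((s + (S + 73))*C(13)) = 1/((22 + (-66 + 73))*12) = 1/((22 + 7)*12) = 1/(29*12) = 1/348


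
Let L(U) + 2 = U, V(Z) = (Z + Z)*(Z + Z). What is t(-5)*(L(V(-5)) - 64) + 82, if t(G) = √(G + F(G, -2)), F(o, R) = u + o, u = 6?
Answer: 82 + 68*I ≈ 82.0 + 68.0*I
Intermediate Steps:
V(Z) = 4*Z² (V(Z) = (2*Z)*(2*Z) = 4*Z²)
L(U) = -2 + U
F(o, R) = 6 + o
t(G) = √(6 + 2*G) (t(G) = √(G + (6 + G)) = √(6 + 2*G))
t(-5)*(L(V(-5)) - 64) + 82 = √(6 + 2*(-5))*((-2 + 4*(-5)²) - 64) + 82 = √(6 - 10)*((-2 + 4*25) - 64) + 82 = √(-4)*((-2 + 100) - 64) + 82 = (2*I)*(98 - 64) + 82 = (2*I)*34 + 82 = 68*I + 82 = 82 + 68*I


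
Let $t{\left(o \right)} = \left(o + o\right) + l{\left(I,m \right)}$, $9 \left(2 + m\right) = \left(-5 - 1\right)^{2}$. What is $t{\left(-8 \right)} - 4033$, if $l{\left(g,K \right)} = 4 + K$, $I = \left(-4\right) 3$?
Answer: $-4043$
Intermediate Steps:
$I = -12$
$m = 2$ ($m = -2 + \frac{\left(-5 - 1\right)^{2}}{9} = -2 + \frac{\left(-6\right)^{2}}{9} = -2 + \frac{1}{9} \cdot 36 = -2 + 4 = 2$)
$t{\left(o \right)} = 6 + 2 o$ ($t{\left(o \right)} = \left(o + o\right) + \left(4 + 2\right) = 2 o + 6 = 6 + 2 o$)
$t{\left(-8 \right)} - 4033 = \left(6 + 2 \left(-8\right)\right) - 4033 = \left(6 - 16\right) - 4033 = -10 - 4033 = -4043$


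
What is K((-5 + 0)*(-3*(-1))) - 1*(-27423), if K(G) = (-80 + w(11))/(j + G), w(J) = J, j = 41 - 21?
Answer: 137046/5 ≈ 27409.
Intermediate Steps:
j = 20
K(G) = -69/(20 + G) (K(G) = (-80 + 11)/(20 + G) = -69/(20 + G))
K((-5 + 0)*(-3*(-1))) - 1*(-27423) = -69/(20 + (-5 + 0)*(-3*(-1))) - 1*(-27423) = -69/(20 - 5*3) + 27423 = -69/(20 - 15) + 27423 = -69/5 + 27423 = 137046/5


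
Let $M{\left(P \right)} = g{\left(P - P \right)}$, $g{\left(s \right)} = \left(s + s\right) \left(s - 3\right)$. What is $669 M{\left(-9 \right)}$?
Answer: $0$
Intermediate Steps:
$g{\left(s \right)} = 2 s \left(-3 + s\right)$
$M{\left(P \right)} = 0$ ($M{\left(P \right)} = 2 \left(P - P\right) \left(-3 + \left(P - P\right)\right) = 2 \cdot 0 \left(-3 + 0\right) = 2 \cdot 0 \left(-3\right) = 0$)
$669 M{\left(-9 \right)} = 669 \cdot 0 = 0$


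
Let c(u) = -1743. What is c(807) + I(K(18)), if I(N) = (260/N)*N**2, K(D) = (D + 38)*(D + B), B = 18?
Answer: 522417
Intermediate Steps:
K(D) = (18 + D)*(38 + D) (K(D) = (D + 38)*(D + 18) = (38 + D)*(18 + D) = (18 + D)*(38 + D))
I(N) = 260*N
c(807) + I(K(18)) = -1743 + 260*(684 + 18**2 + 56*18) = -1743 + 260*(684 + 324 + 1008) = -1743 + 260*2016 = -1743 + 524160 = 522417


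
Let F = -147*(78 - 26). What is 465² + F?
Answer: 208581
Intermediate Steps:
F = -7644 (F = -147*52 = -7644)
465² + F = 465² - 7644 = 216225 - 7644 = 208581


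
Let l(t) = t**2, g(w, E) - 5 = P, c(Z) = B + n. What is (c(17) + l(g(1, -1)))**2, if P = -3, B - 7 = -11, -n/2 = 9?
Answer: 324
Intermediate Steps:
n = -18 (n = -2*9 = -18)
B = -4 (B = 7 - 11 = -4)
c(Z) = -22 (c(Z) = -4 - 18 = -22)
g(w, E) = 2 (g(w, E) = 5 - 3 = 2)
(c(17) + l(g(1, -1)))**2 = (-22 + 2**2)**2 = (-22 + 4)**2 = (-18)**2 = 324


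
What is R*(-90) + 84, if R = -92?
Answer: 8364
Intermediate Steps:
R*(-90) + 84 = -92*(-90) + 84 = 8280 + 84 = 8364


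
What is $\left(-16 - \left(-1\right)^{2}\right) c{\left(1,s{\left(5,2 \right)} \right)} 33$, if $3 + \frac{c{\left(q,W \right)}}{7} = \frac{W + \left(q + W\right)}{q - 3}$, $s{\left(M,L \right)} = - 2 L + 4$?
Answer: $\frac{27489}{2} \approx 13745.0$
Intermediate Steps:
$s{\left(M,L \right)} = 4 - 2 L$
$c{\left(q,W \right)} = -21 + \frac{7 \left(q + 2 W\right)}{-3 + q}$ ($c{\left(q,W \right)} = -21 + 7 \frac{W + \left(q + W\right)}{q - 3} = -21 + 7 \frac{W + \left(W + q\right)}{-3 + q} = -21 + 7 \frac{q + 2 W}{-3 + q} = -21 + \frac{7 \left(q + 2 W\right)}{-3 + q}$)
$\left(-16 - \left(-1\right)^{2}\right) c{\left(1,s{\left(5,2 \right)} \right)} 33 = \left(-16 - \left(-1\right)^{2}\right) \frac{7 \left(9 - 2 + 2 \left(4 - 4\right)\right)}{-3 + 1} \cdot 33 = \left(-16 - 1\right) \frac{7 \left(9 - 2 + 2 \left(4 - 4\right)\right)}{-2} \cdot 33 = \left(-16 - 1\right) 7 \left(- \frac{1}{2}\right) \left(9 - 2 + 2 \cdot 0\right) 33 = - 17 \cdot 7 \left(- \frac{1}{2}\right) \left(9 - 2 + 0\right) 33 = - 17 \cdot 7 \left(- \frac{1}{2}\right) 7 \cdot 33 = \left(-17\right) \left(- \frac{49}{2}\right) 33 = \frac{833}{2} \cdot 33 = \frac{27489}{2}$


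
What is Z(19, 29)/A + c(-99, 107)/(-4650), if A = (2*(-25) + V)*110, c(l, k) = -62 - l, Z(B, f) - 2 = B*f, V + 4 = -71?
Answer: -30802/639375 ≈ -0.048175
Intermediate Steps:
V = -75 (V = -4 - 71 = -75)
Z(B, f) = 2 + B*f
A = -13750 (A = (2*(-25) - 75)*110 = (-50 - 75)*110 = -125*110 = -13750)
Z(19, 29)/A + c(-99, 107)/(-4650) = (2 + 19*29)/(-13750) + (-62 - 1*(-99))/(-4650) = (2 + 551)*(-1/13750) + (-62 + 99)*(-1/4650) = 553*(-1/13750) + 37*(-1/4650) = -553/13750 - 37/4650 = -30802/639375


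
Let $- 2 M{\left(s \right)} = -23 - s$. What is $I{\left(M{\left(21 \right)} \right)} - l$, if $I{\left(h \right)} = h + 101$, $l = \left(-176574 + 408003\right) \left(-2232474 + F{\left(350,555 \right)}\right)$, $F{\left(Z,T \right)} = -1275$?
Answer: $516954297444$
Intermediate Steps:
$M{\left(s \right)} = \frac{23}{2} + \frac{s}{2}$ ($M{\left(s \right)} = - \frac{-23 - s}{2} = \frac{23}{2} + \frac{s}{2}$)
$l = -516954297321$ ($l = \left(-176574 + 408003\right) \left(-2232474 - 1275\right) = 231429 \left(-2233749\right) = -516954297321$)
$I{\left(h \right)} = 101 + h$
$I{\left(M{\left(21 \right)} \right)} - l = \left(101 + \left(\frac{23}{2} + \frac{1}{2} \cdot 21\right)\right) - -516954297321 = \left(101 + \left(\frac{23}{2} + \frac{21}{2}\right)\right) + 516954297321 = \left(101 + 22\right) + 516954297321 = 123 + 516954297321 = 516954297444$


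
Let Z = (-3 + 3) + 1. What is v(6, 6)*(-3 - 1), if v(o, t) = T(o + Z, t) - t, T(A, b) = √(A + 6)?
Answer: 24 - 4*√13 ≈ 9.5778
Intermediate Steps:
Z = 1 (Z = 0 + 1 = 1)
T(A, b) = √(6 + A)
v(o, t) = √(7 + o) - t (v(o, t) = √(6 + (o + 1)) - t = √(6 + (1 + o)) - t = √(7 + o) - t)
v(6, 6)*(-3 - 1) = (√(7 + 6) - 1*6)*(-3 - 1) = (√13 - 6)*(-4) = (-6 + √13)*(-4) = 24 - 4*√13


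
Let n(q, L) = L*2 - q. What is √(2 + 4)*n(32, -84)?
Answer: -200*√6 ≈ -489.90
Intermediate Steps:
n(q, L) = -q + 2*L (n(q, L) = 2*L - q = -q + 2*L)
√(2 + 4)*n(32, -84) = √(2 + 4)*(-1*32 + 2*(-84)) = √6*(-32 - 168) = √6*(-200) = -200*√6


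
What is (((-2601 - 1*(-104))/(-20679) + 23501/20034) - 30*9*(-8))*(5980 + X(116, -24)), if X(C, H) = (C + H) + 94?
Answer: 920159854447157/69047181 ≈ 1.3327e+7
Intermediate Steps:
X(C, H) = 94 + C + H
(((-2601 - 1*(-104))/(-20679) + 23501/20034) - 30*9*(-8))*(5980 + X(116, -24)) = (((-2601 - 1*(-104))/(-20679) + 23501/20034) - 30*9*(-8))*(5980 + (94 + 116 - 24)) = (((-2601 + 104)*(-1/20679) + 23501*(1/20034)) - 270*(-8))*(5980 + 186) = ((-2497*(-1/20679) + 23501/20034) + 2160)*6166 = ((2497/20679 + 23501/20034) + 2160)*6166 = (178667359/138094362 + 2160)*6166 = (298462489279/138094362)*6166 = 920159854447157/69047181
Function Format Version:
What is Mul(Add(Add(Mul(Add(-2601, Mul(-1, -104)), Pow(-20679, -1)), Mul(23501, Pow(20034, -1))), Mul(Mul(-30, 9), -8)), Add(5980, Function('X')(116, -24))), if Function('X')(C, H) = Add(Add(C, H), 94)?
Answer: Rational(920159854447157, 69047181) ≈ 1.3327e+7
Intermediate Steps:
Function('X')(C, H) = Add(94, C, H)
Mul(Add(Add(Mul(Add(-2601, Mul(-1, -104)), Pow(-20679, -1)), Mul(23501, Pow(20034, -1))), Mul(Mul(-30, 9), -8)), Add(5980, Function('X')(116, -24))) = Mul(Add(Add(Mul(Add(-2601, Mul(-1, -104)), Pow(-20679, -1)), Mul(23501, Pow(20034, -1))), Mul(Mul(-30, 9), -8)), Add(5980, Add(94, 116, -24))) = Mul(Add(Add(Mul(Add(-2601, 104), Rational(-1, 20679)), Mul(23501, Rational(1, 20034))), Mul(-270, -8)), Add(5980, 186)) = Mul(Add(Add(Mul(-2497, Rational(-1, 20679)), Rational(23501, 20034)), 2160), 6166) = Mul(Add(Add(Rational(2497, 20679), Rational(23501, 20034)), 2160), 6166) = Mul(Add(Rational(178667359, 138094362), 2160), 6166) = Mul(Rational(298462489279, 138094362), 6166) = Rational(920159854447157, 69047181)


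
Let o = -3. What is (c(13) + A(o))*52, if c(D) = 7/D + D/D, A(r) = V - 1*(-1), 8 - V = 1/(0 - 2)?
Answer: 574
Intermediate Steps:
V = 17/2 (V = 8 - 1/(0 - 2) = 8 - 1/(-2) = 8 - 1*(-½) = 8 + ½ = 17/2 ≈ 8.5000)
A(r) = 19/2 (A(r) = 17/2 - 1*(-1) = 17/2 + 1 = 19/2)
c(D) = 1 + 7/D (c(D) = 7/D + 1 = 1 + 7/D)
(c(13) + A(o))*52 = ((7 + 13)/13 + 19/2)*52 = ((1/13)*20 + 19/2)*52 = (20/13 + 19/2)*52 = (287/26)*52 = 574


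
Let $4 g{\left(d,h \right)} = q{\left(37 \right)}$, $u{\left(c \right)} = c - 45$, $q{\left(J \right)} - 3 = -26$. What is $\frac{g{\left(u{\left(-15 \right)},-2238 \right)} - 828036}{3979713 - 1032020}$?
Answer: $- \frac{3312167}{11790772} \approx -0.28091$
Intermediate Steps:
$q{\left(J \right)} = -23$ ($q{\left(J \right)} = 3 - 26 = -23$)
$u{\left(c \right)} = -45 + c$
$g{\left(d,h \right)} = - \frac{23}{4}$ ($g{\left(d,h \right)} = \frac{1}{4} \left(-23\right) = - \frac{23}{4}$)
$\frac{g{\left(u{\left(-15 \right)},-2238 \right)} - 828036}{3979713 - 1032020} = \frac{- \frac{23}{4} - 828036}{3979713 - 1032020} = - \frac{3312167}{4 \cdot 2947693} = \left(- \frac{3312167}{4}\right) \frac{1}{2947693} = - \frac{3312167}{11790772}$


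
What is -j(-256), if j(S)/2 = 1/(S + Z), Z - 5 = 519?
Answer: -1/134 ≈ -0.0074627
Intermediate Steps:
Z = 524 (Z = 5 + 519 = 524)
j(S) = 2/(524 + S) (j(S) = 2/(S + 524) = 2/(524 + S))
-j(-256) = -2/(524 - 256) = -2/268 = -1*1/134 = -1/134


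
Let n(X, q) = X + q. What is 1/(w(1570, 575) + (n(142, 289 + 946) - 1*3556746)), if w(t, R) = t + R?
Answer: -1/3553224 ≈ -2.8143e-7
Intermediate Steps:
w(t, R) = R + t
1/(w(1570, 575) + (n(142, 289 + 946) - 1*3556746)) = 1/((575 + 1570) + ((142 + (289 + 946)) - 1*3556746)) = 1/(2145 + ((142 + 1235) - 3556746)) = 1/(2145 + (1377 - 3556746)) = 1/(2145 - 3555369) = 1/(-3553224) = -1/3553224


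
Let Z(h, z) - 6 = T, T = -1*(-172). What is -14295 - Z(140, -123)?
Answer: -14473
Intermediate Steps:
T = 172
Z(h, z) = 178 (Z(h, z) = 6 + 172 = 178)
-14295 - Z(140, -123) = -14295 - 1*178 = -14295 - 178 = -14473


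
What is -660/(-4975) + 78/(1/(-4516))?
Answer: -350486628/995 ≈ -3.5225e+5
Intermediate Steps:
-660/(-4975) + 78/(1/(-4516)) = -660*(-1/4975) + 78/(-1/4516) = 132/995 + 78*(-4516) = 132/995 - 352248 = -350486628/995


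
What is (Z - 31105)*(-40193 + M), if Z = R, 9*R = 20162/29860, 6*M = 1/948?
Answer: 955523745864819127/764296560 ≈ 1.2502e+9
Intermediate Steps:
M = 1/5688 (M = (⅙)/948 = (⅙)*(1/948) = 1/5688 ≈ 0.00017581)
R = 10081/134370 (R = (20162/29860)/9 = (20162*(1/29860))/9 = (⅑)*(10081/14930) = 10081/134370 ≈ 0.075024)
Z = 10081/134370 ≈ 0.075024
(Z - 31105)*(-40193 + M) = (10081/134370 - 31105)*(-40193 + 1/5688) = -4179568769/134370*(-228617783/5688) = 955523745864819127/764296560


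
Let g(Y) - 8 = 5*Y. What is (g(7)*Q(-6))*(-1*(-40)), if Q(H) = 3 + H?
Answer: -5160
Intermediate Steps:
g(Y) = 8 + 5*Y
(g(7)*Q(-6))*(-1*(-40)) = ((8 + 5*7)*(3 - 6))*(-1*(-40)) = ((8 + 35)*(-3))*40 = (43*(-3))*40 = -129*40 = -5160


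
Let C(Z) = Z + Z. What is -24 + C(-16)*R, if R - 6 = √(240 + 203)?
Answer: -216 - 32*√443 ≈ -889.52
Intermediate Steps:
C(Z) = 2*Z
R = 6 + √443 (R = 6 + √(240 + 203) = 6 + √443 ≈ 27.048)
-24 + C(-16)*R = -24 + (2*(-16))*(6 + √443) = -24 - 32*(6 + √443) = -24 + (-192 - 32*√443) = -216 - 32*√443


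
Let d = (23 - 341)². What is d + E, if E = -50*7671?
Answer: -282426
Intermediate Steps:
E = -383550
d = 101124 (d = (-318)² = 101124)
d + E = 101124 - 383550 = -282426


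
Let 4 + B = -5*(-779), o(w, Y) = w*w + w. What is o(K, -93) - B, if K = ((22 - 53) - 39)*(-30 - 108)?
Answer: 93321369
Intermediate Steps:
K = 9660 (K = (-31 - 39)*(-138) = -70*(-138) = 9660)
o(w, Y) = w + w² (o(w, Y) = w² + w = w + w²)
B = 3891 (B = -4 - 5*(-779) = -4 + 3895 = 3891)
o(K, -93) - B = 9660*(1 + 9660) - 1*3891 = 9660*9661 - 3891 = 93325260 - 3891 = 93321369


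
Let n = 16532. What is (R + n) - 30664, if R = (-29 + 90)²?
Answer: -10411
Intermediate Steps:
R = 3721 (R = 61² = 3721)
(R + n) - 30664 = (3721 + 16532) - 30664 = 20253 - 30664 = -10411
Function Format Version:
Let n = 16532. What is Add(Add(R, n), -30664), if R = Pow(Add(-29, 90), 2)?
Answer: -10411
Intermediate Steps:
R = 3721 (R = Pow(61, 2) = 3721)
Add(Add(R, n), -30664) = Add(Add(3721, 16532), -30664) = Add(20253, -30664) = -10411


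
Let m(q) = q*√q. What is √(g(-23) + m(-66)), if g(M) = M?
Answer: √(-23 - 66*I*√66) ≈ 16.026 - 16.728*I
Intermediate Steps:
m(q) = q^(3/2)
√(g(-23) + m(-66)) = √(-23 + (-66)^(3/2)) = √(-23 - 66*I*√66)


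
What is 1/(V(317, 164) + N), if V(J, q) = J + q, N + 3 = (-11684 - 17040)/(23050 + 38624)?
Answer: 30837/14725724 ≈ 0.0020941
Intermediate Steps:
N = -106873/30837 (N = -3 + (-11684 - 17040)/(23050 + 38624) = -3 - 28724/61674 = -3 - 28724*1/61674 = -3 - 14362/30837 = -106873/30837 ≈ -3.4657)
1/(V(317, 164) + N) = 1/((317 + 164) - 106873/30837) = 1/(481 - 106873/30837) = 1/(14725724/30837) = 30837/14725724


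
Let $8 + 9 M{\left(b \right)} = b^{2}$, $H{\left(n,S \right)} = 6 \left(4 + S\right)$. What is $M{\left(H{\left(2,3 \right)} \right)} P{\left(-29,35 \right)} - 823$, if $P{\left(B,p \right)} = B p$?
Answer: $- \frac{1789747}{9} \approx -1.9886 \cdot 10^{5}$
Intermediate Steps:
$H{\left(n,S \right)} = 24 + 6 S$
$M{\left(b \right)} = - \frac{8}{9} + \frac{b^{2}}{9}$
$M{\left(H{\left(2,3 \right)} \right)} P{\left(-29,35 \right)} - 823 = \left(- \frac{8}{9} + \frac{\left(24 + 6 \cdot 3\right)^{2}}{9}\right) \left(\left(-29\right) 35\right) - 823 = \left(- \frac{8}{9} + \frac{\left(24 + 18\right)^{2}}{9}\right) \left(-1015\right) - 823 = \left(- \frac{8}{9} + \frac{42^{2}}{9}\right) \left(-1015\right) - 823 = \left(- \frac{8}{9} + \frac{1}{9} \cdot 1764\right) \left(-1015\right) - 823 = \left(- \frac{8}{9} + 196\right) \left(-1015\right) - 823 = \frac{1756}{9} \left(-1015\right) - 823 = - \frac{1782340}{9} - 823 = - \frac{1789747}{9}$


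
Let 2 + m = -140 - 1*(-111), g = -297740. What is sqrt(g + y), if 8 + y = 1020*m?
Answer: 2*I*sqrt(82342) ≈ 573.91*I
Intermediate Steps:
m = -31 (m = -2 + (-140 - 1*(-111)) = -2 + (-140 + 111) = -2 - 29 = -31)
y = -31628 (y = -8 + 1020*(-31) = -8 - 31620 = -31628)
sqrt(g + y) = sqrt(-297740 - 31628) = sqrt(-329368) = 2*I*sqrt(82342)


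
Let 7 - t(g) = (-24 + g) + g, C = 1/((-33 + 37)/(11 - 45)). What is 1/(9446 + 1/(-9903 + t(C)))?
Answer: 9855/93090329 ≈ 0.00010586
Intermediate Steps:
C = -17/2 (C = 1/(4/(-34)) = 1/(4*(-1/34)) = 1/(-2/17) = -17/2 ≈ -8.5000)
t(g) = 31 - 2*g (t(g) = 7 - ((-24 + g) + g) = 7 - (-24 + 2*g) = 7 + (24 - 2*g) = 31 - 2*g)
1/(9446 + 1/(-9903 + t(C))) = 1/(9446 + 1/(-9903 + (31 - 2*(-17/2)))) = 1/(9446 + 1/(-9903 + (31 + 17))) = 1/(9446 + 1/(-9903 + 48)) = 1/(9446 + 1/(-9855)) = 1/(9446 - 1/9855) = 1/(93090329/9855) = 9855/93090329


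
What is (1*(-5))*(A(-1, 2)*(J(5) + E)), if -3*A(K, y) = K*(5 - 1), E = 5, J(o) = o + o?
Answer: -100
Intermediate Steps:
J(o) = 2*o
A(K, y) = -4*K/3 (A(K, y) = -K*(5 - 1)/3 = -K*4/3 = -4*K/3)
(1*(-5))*(A(-1, 2)*(J(5) + E)) = (1*(-5))*((-4/3*(-1))*(2*5 + 5)) = -20*(10 + 5)/3 = -20*15/3 = -5*20 = -100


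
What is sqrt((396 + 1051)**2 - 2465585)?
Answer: 8*I*sqrt(5809) ≈ 609.73*I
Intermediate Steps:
sqrt((396 + 1051)**2 - 2465585) = sqrt(1447**2 - 2465585) = sqrt(2093809 - 2465585) = sqrt(-371776) = 8*I*sqrt(5809)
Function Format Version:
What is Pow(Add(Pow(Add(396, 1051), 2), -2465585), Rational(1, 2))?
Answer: Mul(8, I, Pow(5809, Rational(1, 2))) ≈ Mul(609.73, I)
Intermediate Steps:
Pow(Add(Pow(Add(396, 1051), 2), -2465585), Rational(1, 2)) = Pow(Add(Pow(1447, 2), -2465585), Rational(1, 2)) = Pow(Add(2093809, -2465585), Rational(1, 2)) = Pow(-371776, Rational(1, 2)) = Mul(8, I, Pow(5809, Rational(1, 2)))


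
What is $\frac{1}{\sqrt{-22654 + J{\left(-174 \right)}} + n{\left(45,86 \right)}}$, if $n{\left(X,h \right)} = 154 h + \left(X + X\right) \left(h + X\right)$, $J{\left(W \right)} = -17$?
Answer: $\frac{25034}{626723827} - \frac{3 i \sqrt{2519}}{626723827} \approx 3.9944 \cdot 10^{-5} - 2.4025 \cdot 10^{-7} i$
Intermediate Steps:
$n{\left(X,h \right)} = 154 h + 2 X \left(X + h\right)$
$\frac{1}{\sqrt{-22654 + J{\left(-174 \right)}} + n{\left(45,86 \right)}} = \frac{1}{\sqrt{-22654 - 17} + \left(2 \cdot 45^{2} + 154 \cdot 86 + 2 \cdot 45 \cdot 86\right)} = \frac{1}{\sqrt{-22671} + \left(2 \cdot 2025 + 13244 + 7740\right)} = \frac{1}{3 i \sqrt{2519} + \left(4050 + 13244 + 7740\right)} = \frac{1}{3 i \sqrt{2519} + 25034} = \frac{1}{25034 + 3 i \sqrt{2519}}$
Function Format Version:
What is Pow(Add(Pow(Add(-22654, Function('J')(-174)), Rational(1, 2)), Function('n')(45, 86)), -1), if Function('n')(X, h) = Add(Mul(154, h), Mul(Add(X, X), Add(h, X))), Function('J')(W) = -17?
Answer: Add(Rational(25034, 626723827), Mul(Rational(-3, 626723827), I, Pow(2519, Rational(1, 2)))) ≈ Add(3.9944e-5, Mul(-2.4025e-7, I))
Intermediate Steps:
Function('n')(X, h) = Add(Mul(154, h), Mul(2, X, Add(X, h))) (Function('n')(X, h) = Add(Mul(154, h), Mul(Mul(2, X), Add(X, h))) = Add(Mul(154, h), Mul(2, X, Add(X, h))))
Pow(Add(Pow(Add(-22654, Function('J')(-174)), Rational(1, 2)), Function('n')(45, 86)), -1) = Pow(Add(Pow(Add(-22654, -17), Rational(1, 2)), Add(Mul(2, Pow(45, 2)), Mul(154, 86), Mul(2, 45, 86))), -1) = Pow(Add(Pow(-22671, Rational(1, 2)), Add(Mul(2, 2025), 13244, 7740)), -1) = Pow(Add(Mul(3, I, Pow(2519, Rational(1, 2))), Add(4050, 13244, 7740)), -1) = Pow(Add(Mul(3, I, Pow(2519, Rational(1, 2))), 25034), -1) = Pow(Add(25034, Mul(3, I, Pow(2519, Rational(1, 2)))), -1)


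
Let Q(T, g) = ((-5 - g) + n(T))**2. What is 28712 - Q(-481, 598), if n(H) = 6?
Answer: -327697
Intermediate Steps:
Q(T, g) = (1 - g)**2 (Q(T, g) = ((-5 - g) + 6)**2 = (1 - g)**2)
28712 - Q(-481, 598) = 28712 - (-1 + 598)**2 = 28712 - 1*597**2 = 28712 - 1*356409 = 28712 - 356409 = -327697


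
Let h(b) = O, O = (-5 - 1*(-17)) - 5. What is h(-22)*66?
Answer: 462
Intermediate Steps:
O = 7 (O = (-5 + 17) - 5 = 12 - 5 = 7)
h(b) = 7
h(-22)*66 = 7*66 = 462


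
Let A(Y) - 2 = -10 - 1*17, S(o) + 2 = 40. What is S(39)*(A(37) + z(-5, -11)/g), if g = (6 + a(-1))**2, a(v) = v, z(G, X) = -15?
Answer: -4864/5 ≈ -972.80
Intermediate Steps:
S(o) = 38 (S(o) = -2 + 40 = 38)
A(Y) = -25 (A(Y) = 2 + (-10 - 1*17) = 2 + (-10 - 17) = 2 - 27 = -25)
g = 25 (g = (6 - 1)**2 = 5**2 = 25)
S(39)*(A(37) + z(-5, -11)/g) = 38*(-25 - 15/25) = 38*(-25 - 15*1/25) = 38*(-25 - 3/5) = 38*(-128/5) = -4864/5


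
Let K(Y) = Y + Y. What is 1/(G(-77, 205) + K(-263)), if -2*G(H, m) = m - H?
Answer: -1/667 ≈ -0.0014993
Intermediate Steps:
K(Y) = 2*Y
G(H, m) = H/2 - m/2 (G(H, m) = -(m - H)/2 = H/2 - m/2)
1/(G(-77, 205) + K(-263)) = 1/(((½)*(-77) - ½*205) + 2*(-263)) = 1/((-77/2 - 205/2) - 526) = 1/(-141 - 526) = 1/(-667) = -1/667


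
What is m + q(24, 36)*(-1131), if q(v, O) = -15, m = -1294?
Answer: 15671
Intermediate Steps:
m + q(24, 36)*(-1131) = -1294 - 15*(-1131) = -1294 + 16965 = 15671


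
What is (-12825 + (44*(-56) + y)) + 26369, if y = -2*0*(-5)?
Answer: 11080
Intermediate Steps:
y = 0 (y = 0*(-5) = 0)
(-12825 + (44*(-56) + y)) + 26369 = (-12825 + (44*(-56) + 0)) + 26369 = (-12825 + (-2464 + 0)) + 26369 = (-12825 - 2464) + 26369 = -15289 + 26369 = 11080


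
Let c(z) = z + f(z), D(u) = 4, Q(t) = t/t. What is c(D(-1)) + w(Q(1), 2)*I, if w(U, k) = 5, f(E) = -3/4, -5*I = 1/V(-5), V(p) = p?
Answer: 69/20 ≈ 3.4500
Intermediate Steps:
Q(t) = 1
I = 1/25 (I = -1/5/(-5) = -1/5*(-1/5) = 1/25 ≈ 0.040000)
f(E) = -3/4 (f(E) = -3*1/4 = -3/4)
c(z) = -3/4 + z (c(z) = z - 3/4 = -3/4 + z)
c(D(-1)) + w(Q(1), 2)*I = (-3/4 + 4) + 5*(1/25) = 13/4 + 1/5 = 69/20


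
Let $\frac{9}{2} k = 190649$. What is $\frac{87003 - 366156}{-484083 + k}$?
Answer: $\frac{2512377}{3975449} \approx 0.63197$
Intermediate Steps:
$k = \frac{381298}{9}$ ($k = \frac{2}{9} \cdot 190649 = \frac{381298}{9} \approx 42366.0$)
$\frac{87003 - 366156}{-484083 + k} = \frac{87003 - 366156}{-484083 + \frac{381298}{9}} = - \frac{279153}{- \frac{3975449}{9}} = \left(-279153\right) \left(- \frac{9}{3975449}\right) = \frac{2512377}{3975449}$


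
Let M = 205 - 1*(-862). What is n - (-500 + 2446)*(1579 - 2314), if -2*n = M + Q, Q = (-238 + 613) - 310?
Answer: 1429744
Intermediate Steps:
Q = 65 (Q = 375 - 310 = 65)
M = 1067 (M = 205 + 862 = 1067)
n = -566 (n = -(1067 + 65)/2 = -½*1132 = -566)
n - (-500 + 2446)*(1579 - 2314) = -566 - (-500 + 2446)*(1579 - 2314) = -566 - 1946*(-735) = -566 - 1*(-1430310) = -566 + 1430310 = 1429744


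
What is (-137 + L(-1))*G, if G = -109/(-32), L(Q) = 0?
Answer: -14933/32 ≈ -466.66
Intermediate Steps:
G = 109/32 (G = -109*(-1/32) = 109/32 ≈ 3.4063)
(-137 + L(-1))*G = (-137 + 0)*(109/32) = -137*109/32 = -14933/32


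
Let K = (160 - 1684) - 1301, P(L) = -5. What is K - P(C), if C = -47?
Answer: -2820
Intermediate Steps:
K = -2825 (K = -1524 - 1301 = -2825)
K - P(C) = -2825 - 1*(-5) = -2825 + 5 = -2820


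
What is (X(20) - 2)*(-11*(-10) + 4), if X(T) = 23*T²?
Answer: 1048572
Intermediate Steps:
(X(20) - 2)*(-11*(-10) + 4) = (23*20² - 2)*(-11*(-10) + 4) = (23*400 - 2)*(110 + 4) = (9200 - 2)*114 = 9198*114 = 1048572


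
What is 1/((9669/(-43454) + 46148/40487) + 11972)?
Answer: 1759322098/21064218003645 ≈ 8.3522e-5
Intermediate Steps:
1/((9669/(-43454) + 46148/40487) + 11972) = 1/((9669*(-1/43454) + 46148*(1/40487)) + 11972) = 1/((-9669/43454 + 46148/40487) + 11972) = 1/(1613846389/1759322098 + 11972) = 1/(21064218003645/1759322098) = 1759322098/21064218003645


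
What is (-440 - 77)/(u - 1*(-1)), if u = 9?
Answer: -517/10 ≈ -51.700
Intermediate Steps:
(-440 - 77)/(u - 1*(-1)) = (-440 - 77)/(9 - 1*(-1)) = -517/(9 + 1) = -517/10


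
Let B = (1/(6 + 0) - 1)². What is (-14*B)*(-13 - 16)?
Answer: 5075/18 ≈ 281.94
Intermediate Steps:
B = 25/36 (B = (1/6 - 1)² = (⅙ - 1)² = (-⅚)² = 25/36 ≈ 0.69444)
(-14*B)*(-13 - 16) = (-14*25/36)*(-13 - 16) = -175/18*(-29) = 5075/18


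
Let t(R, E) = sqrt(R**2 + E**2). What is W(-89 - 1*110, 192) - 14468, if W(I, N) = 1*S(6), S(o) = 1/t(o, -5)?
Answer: -14468 + sqrt(61)/61 ≈ -14468.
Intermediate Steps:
t(R, E) = sqrt(E**2 + R**2)
S(o) = 1/sqrt(25 + o**2) (S(o) = 1/(sqrt((-5)**2 + o**2)) = 1/(sqrt(25 + o**2)) = 1/sqrt(25 + o**2))
W(I, N) = sqrt(61)/61 (W(I, N) = 1/sqrt(25 + 6**2) = 1/sqrt(25 + 36) = 1/sqrt(61) = 1*(sqrt(61)/61) = sqrt(61)/61)
W(-89 - 1*110, 192) - 14468 = sqrt(61)/61 - 14468 = -14468 + sqrt(61)/61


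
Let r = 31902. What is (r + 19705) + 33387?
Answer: 84994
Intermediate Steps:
(r + 19705) + 33387 = (31902 + 19705) + 33387 = 51607 + 33387 = 84994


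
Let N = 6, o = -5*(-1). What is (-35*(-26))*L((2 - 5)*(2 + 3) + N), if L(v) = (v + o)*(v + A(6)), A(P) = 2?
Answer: 25480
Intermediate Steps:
o = 5
L(v) = (2 + v)*(5 + v) (L(v) = (v + 5)*(v + 2) = (5 + v)*(2 + v) = (2 + v)*(5 + v))
(-35*(-26))*L((2 - 5)*(2 + 3) + N) = (-35*(-26))*(10 + ((2 - 5)*(2 + 3) + 6)² + 7*((2 - 5)*(2 + 3) + 6)) = 910*(10 + (-3*5 + 6)² + 7*(-3*5 + 6)) = 910*(10 + (-15 + 6)² + 7*(-15 + 6)) = 910*(10 + (-9)² + 7*(-9)) = 910*(10 + 81 - 63) = 910*28 = 25480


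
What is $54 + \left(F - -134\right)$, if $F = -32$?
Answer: $156$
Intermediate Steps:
$54 + \left(F - -134\right) = 54 - -102 = 54 + \left(-32 + 134\right) = 54 + 102 = 156$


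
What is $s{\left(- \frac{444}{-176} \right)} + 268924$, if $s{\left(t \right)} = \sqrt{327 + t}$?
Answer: $268924 + \frac{9 \sqrt{1969}}{22} \approx 2.6894 \cdot 10^{5}$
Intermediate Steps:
$s{\left(- \frac{444}{-176} \right)} + 268924 = \sqrt{327 - \frac{444}{-176}} + 268924 = \sqrt{327 - - \frac{111}{44}} + 268924 = \sqrt{327 + \frac{111}{44}} + 268924 = \sqrt{\frac{14499}{44}} + 268924 = \frac{9 \sqrt{1969}}{22} + 268924 = 268924 + \frac{9 \sqrt{1969}}{22}$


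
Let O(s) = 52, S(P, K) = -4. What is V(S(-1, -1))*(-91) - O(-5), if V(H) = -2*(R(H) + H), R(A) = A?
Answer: -1508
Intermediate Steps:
V(H) = -4*H (V(H) = -2*(H + H) = -4*H)
V(S(-1, -1))*(-91) - O(-5) = -4*(-4)*(-91) - 1*52 = 16*(-91) - 52 = -1456 - 52 = -1508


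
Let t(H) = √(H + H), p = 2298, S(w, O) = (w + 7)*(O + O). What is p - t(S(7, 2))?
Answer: 2298 - 4*√7 ≈ 2287.4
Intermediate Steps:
S(w, O) = 2*O*(7 + w) (S(w, O) = (7 + w)*(2*O) = 2*O*(7 + w))
t(H) = √2*√H (t(H) = √(2*H) = √2*√H)
p - t(S(7, 2)) = 2298 - √2*√(2*2*(7 + 7)) = 2298 - √2*√(2*2*14) = 2298 - √2*√56 = 2298 - √2*2*√14 = 2298 - 4*√7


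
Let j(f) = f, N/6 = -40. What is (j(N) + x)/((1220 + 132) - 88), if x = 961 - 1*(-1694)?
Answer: 2415/1264 ≈ 1.9106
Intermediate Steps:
N = -240 (N = 6*(-40) = -240)
x = 2655 (x = 961 + 1694 = 2655)
(j(N) + x)/((1220 + 132) - 88) = (-240 + 2655)/((1220 + 132) - 88) = 2415/(1352 - 88) = 2415/1264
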